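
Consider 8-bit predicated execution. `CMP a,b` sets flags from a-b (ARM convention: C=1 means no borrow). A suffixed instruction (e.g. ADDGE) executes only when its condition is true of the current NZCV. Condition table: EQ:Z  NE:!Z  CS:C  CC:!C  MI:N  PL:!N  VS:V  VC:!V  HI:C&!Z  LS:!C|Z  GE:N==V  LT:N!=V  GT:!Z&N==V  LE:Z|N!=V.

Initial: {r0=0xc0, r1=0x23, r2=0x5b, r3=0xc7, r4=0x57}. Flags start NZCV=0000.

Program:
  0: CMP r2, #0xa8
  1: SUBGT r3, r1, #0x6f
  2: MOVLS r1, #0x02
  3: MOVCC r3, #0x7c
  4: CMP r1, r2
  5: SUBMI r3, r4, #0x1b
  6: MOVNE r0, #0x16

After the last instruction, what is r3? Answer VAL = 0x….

[0] flags=1001 → (cmp)
[1] flags=1001 GT?T → r3=0xb4
[2] flags=1001 LS?T → r1=0x02
[3] flags=1001 CC?T → r3=0x7c
[4] flags=1000 → (cmp)
[5] flags=1000 MI?T → r3=0x3c
[6] flags=1000 NE?T → r0=0x16

VAL = 0x3c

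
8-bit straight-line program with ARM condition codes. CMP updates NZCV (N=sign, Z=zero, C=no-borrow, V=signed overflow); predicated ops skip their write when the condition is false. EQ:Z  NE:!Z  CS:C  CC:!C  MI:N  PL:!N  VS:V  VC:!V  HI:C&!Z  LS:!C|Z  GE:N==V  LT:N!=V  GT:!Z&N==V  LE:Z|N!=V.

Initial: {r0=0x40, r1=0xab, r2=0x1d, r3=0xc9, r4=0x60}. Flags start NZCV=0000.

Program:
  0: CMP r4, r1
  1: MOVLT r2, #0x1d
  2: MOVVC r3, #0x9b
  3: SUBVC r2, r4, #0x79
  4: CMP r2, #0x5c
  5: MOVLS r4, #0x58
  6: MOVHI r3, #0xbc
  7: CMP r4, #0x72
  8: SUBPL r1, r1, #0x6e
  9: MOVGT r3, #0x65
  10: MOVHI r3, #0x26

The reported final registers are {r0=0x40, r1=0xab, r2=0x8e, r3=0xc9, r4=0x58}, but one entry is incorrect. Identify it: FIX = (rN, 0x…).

FIX = (r2, 0x1d)

[0] flags=1001 → (cmp)
[1] flags=1001 LT?F → skip
[2] flags=1001 VC?F → skip
[3] flags=1001 VC?F → skip
[4] flags=1000 → (cmp)
[5] flags=1000 LS?T → r4=0x58
[6] flags=1000 HI?F → skip
[7] flags=1000 → (cmp)
[8] flags=1000 PL?F → skip
[9] flags=1000 GT?F → skip
[10] flags=1000 HI?F → skip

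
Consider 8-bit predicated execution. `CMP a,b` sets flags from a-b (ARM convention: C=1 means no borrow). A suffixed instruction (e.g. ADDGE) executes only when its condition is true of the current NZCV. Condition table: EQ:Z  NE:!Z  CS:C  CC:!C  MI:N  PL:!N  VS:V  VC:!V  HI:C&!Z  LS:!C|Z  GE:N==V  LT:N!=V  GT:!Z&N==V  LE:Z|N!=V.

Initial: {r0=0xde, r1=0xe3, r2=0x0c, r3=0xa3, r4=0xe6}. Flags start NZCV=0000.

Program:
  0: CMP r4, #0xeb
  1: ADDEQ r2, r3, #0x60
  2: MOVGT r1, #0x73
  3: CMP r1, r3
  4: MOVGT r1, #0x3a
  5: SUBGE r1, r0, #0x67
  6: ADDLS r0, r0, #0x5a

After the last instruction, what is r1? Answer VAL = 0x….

VAL = 0x77

[0] flags=1000 → (cmp)
[1] flags=1000 EQ?F → skip
[2] flags=1000 GT?F → skip
[3] flags=0010 → (cmp)
[4] flags=0010 GT?T → r1=0x3a
[5] flags=0010 GE?T → r1=0x77
[6] flags=0010 LS?F → skip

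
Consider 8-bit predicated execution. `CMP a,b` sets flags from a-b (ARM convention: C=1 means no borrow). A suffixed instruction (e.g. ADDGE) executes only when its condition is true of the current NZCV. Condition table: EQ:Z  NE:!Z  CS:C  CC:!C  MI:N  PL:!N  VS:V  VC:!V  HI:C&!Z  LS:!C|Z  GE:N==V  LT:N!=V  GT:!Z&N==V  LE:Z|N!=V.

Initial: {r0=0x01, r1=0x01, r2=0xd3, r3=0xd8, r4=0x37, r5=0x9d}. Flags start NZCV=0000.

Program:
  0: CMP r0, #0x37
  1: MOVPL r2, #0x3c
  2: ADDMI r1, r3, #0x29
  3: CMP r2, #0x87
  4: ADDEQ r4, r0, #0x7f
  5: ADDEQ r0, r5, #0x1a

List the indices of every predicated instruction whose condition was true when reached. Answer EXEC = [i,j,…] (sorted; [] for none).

EXEC = [2]

0: ✓ CMP  NZCV=1000
1: · MOVPL
2: ✓ ADDMI  r1←0x01
3: ✓ CMP  NZCV=0010
4: · ADDEQ
5: · ADDEQ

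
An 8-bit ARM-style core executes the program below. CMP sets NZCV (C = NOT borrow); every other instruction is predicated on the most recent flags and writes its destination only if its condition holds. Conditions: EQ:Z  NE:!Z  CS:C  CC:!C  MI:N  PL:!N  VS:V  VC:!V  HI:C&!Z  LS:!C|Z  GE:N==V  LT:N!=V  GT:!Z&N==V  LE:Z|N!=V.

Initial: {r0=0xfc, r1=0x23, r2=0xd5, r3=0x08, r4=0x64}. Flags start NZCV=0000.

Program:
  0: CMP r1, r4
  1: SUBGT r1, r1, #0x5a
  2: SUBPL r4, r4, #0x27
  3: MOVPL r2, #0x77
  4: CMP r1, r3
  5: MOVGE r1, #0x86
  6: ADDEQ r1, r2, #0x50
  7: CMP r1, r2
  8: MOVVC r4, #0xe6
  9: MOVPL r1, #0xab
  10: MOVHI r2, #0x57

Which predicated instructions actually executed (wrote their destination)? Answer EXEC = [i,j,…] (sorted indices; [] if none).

EXEC = [5,8]

[0] flags=1000 → (cmp)
[1] flags=1000 GT?F → skip
[2] flags=1000 PL?F → skip
[3] flags=1000 PL?F → skip
[4] flags=0010 → (cmp)
[5] flags=0010 GE?T → r1=0x86
[6] flags=0010 EQ?F → skip
[7] flags=1000 → (cmp)
[8] flags=1000 VC?T → r4=0xe6
[9] flags=1000 PL?F → skip
[10] flags=1000 HI?F → skip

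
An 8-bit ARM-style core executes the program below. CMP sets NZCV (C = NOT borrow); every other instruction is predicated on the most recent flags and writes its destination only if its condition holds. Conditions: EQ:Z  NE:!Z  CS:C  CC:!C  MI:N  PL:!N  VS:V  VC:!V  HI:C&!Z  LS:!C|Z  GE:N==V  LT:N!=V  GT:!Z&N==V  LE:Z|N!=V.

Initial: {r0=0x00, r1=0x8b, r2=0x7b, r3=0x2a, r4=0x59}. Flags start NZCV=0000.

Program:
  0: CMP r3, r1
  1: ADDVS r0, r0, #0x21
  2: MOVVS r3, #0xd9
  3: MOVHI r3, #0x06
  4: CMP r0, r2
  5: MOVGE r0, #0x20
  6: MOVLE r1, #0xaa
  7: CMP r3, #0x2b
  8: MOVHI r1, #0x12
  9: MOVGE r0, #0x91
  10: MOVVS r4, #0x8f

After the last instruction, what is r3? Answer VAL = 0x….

VAL = 0xd9

0: ✓ CMP  NZCV=1001
1: ✓ ADDVS  r0←0x21
2: ✓ MOVVS  r3←0xd9
3: · MOVHI
4: ✓ CMP  NZCV=1000
5: · MOVGE
6: ✓ MOVLE  r1←0xaa
7: ✓ CMP  NZCV=1010
8: ✓ MOVHI  r1←0x12
9: · MOVGE
10: · MOVVS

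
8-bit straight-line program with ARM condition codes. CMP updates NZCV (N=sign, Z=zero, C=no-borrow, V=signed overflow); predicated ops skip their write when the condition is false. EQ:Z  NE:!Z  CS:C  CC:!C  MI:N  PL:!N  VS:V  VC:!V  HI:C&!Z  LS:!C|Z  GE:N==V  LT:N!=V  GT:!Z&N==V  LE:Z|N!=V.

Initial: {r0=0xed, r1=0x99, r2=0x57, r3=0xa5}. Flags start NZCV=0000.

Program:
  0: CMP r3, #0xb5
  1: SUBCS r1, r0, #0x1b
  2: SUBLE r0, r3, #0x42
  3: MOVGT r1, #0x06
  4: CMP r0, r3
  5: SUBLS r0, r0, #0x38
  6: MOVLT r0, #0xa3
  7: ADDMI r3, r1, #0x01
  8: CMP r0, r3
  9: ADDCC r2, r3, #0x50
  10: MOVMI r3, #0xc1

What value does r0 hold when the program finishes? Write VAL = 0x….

VAL = 0x2b

0: ✓ CMP  NZCV=1000
1: · SUBCS
2: ✓ SUBLE  r0←0x63
3: · MOVGT
4: ✓ CMP  NZCV=1001
5: ✓ SUBLS  r0←0x2b
6: · MOVLT
7: ✓ ADDMI  r3←0x9a
8: ✓ CMP  NZCV=1001
9: ✓ ADDCC  r2←0xea
10: ✓ MOVMI  r3←0xc1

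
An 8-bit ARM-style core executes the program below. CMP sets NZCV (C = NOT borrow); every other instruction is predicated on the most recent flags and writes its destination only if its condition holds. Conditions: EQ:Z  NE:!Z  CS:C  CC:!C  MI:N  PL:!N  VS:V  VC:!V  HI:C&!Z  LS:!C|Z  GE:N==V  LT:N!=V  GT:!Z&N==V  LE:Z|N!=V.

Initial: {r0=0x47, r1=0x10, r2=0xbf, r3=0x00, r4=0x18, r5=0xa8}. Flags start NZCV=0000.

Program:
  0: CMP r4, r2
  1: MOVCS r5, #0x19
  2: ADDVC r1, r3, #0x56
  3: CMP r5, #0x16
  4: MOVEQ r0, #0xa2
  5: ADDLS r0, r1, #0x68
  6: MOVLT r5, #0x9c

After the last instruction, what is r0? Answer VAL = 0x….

VAL = 0x47

[0] flags=0000 → (cmp)
[1] flags=0000 CS?F → skip
[2] flags=0000 VC?T → r1=0x56
[3] flags=1010 → (cmp)
[4] flags=1010 EQ?F → skip
[5] flags=1010 LS?F → skip
[6] flags=1010 LT?T → r5=0x9c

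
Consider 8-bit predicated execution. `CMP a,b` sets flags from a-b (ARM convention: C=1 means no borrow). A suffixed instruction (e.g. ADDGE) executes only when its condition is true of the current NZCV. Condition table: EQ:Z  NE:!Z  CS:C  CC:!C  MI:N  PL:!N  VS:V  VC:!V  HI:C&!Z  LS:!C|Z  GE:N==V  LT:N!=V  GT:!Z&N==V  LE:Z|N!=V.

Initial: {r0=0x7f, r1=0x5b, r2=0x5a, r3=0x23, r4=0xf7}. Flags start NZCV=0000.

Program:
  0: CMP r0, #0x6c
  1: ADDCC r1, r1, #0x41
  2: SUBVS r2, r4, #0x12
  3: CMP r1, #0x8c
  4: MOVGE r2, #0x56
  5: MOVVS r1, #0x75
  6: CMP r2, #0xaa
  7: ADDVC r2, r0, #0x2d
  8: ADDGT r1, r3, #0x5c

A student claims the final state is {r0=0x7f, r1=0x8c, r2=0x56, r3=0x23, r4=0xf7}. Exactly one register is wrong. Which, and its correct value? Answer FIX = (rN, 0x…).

FIX = (r1, 0x7f)

[0] flags=0010 → (cmp)
[1] flags=0010 CC?F → skip
[2] flags=0010 VS?F → skip
[3] flags=1001 → (cmp)
[4] flags=1001 GE?T → r2=0x56
[5] flags=1001 VS?T → r1=0x75
[6] flags=1001 → (cmp)
[7] flags=1001 VC?F → skip
[8] flags=1001 GT?T → r1=0x7f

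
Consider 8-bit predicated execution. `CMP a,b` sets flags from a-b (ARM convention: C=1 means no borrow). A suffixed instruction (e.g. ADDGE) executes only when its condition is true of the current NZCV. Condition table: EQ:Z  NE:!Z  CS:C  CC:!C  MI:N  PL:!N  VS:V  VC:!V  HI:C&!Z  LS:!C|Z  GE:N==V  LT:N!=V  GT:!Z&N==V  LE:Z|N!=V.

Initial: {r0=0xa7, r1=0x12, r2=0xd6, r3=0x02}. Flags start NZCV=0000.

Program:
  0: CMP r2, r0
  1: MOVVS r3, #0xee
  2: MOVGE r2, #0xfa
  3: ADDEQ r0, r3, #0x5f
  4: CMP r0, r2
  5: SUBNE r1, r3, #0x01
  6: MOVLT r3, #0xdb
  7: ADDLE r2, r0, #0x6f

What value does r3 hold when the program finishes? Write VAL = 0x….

[0] flags=0010 → (cmp)
[1] flags=0010 VS?F → skip
[2] flags=0010 GE?T → r2=0xfa
[3] flags=0010 EQ?F → skip
[4] flags=1000 → (cmp)
[5] flags=1000 NE?T → r1=0x01
[6] flags=1000 LT?T → r3=0xdb
[7] flags=1000 LE?T → r2=0x16

VAL = 0xdb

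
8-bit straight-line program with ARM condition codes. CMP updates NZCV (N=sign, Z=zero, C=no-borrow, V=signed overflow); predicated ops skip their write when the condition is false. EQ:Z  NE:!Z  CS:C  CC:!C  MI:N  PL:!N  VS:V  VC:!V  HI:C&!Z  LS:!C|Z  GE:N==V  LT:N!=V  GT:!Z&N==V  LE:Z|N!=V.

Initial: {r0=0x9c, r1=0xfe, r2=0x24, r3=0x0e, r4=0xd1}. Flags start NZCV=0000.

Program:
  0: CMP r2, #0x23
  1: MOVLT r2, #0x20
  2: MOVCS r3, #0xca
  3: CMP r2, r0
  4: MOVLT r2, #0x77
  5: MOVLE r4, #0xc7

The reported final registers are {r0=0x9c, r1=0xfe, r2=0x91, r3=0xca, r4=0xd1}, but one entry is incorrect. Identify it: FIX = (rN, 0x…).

[0] flags=0010 → (cmp)
[1] flags=0010 LT?F → skip
[2] flags=0010 CS?T → r3=0xca
[3] flags=1001 → (cmp)
[4] flags=1001 LT?F → skip
[5] flags=1001 LE?F → skip

FIX = (r2, 0x24)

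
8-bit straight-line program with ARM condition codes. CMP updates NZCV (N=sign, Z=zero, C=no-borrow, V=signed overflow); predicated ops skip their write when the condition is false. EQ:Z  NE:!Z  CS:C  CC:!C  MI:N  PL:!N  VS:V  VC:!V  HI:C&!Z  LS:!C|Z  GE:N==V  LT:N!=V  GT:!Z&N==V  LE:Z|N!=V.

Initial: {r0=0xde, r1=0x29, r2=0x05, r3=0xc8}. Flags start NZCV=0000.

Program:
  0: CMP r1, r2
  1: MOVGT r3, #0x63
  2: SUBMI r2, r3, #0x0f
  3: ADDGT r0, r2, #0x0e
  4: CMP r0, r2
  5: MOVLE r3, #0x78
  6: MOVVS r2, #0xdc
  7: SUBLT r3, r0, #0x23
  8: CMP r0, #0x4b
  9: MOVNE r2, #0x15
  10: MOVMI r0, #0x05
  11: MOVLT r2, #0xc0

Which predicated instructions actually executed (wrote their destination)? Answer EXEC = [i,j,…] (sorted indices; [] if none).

EXEC = [1,3,9,10,11]

[0] flags=0010 → (cmp)
[1] flags=0010 GT?T → r3=0x63
[2] flags=0010 MI?F → skip
[3] flags=0010 GT?T → r0=0x13
[4] flags=0010 → (cmp)
[5] flags=0010 LE?F → skip
[6] flags=0010 VS?F → skip
[7] flags=0010 LT?F → skip
[8] flags=1000 → (cmp)
[9] flags=1000 NE?T → r2=0x15
[10] flags=1000 MI?T → r0=0x05
[11] flags=1000 LT?T → r2=0xc0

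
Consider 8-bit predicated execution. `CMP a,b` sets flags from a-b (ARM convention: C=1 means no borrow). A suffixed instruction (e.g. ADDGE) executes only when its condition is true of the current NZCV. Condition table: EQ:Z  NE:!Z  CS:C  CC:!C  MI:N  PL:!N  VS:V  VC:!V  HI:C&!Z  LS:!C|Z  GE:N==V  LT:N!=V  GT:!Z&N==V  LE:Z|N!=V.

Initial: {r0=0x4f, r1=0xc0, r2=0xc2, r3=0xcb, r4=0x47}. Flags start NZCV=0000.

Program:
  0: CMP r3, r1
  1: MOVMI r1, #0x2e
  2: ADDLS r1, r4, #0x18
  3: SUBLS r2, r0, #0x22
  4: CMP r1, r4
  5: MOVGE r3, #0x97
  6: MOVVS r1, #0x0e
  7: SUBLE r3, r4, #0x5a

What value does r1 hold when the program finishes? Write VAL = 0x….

VAL = 0x0e

[0] flags=0010 → (cmp)
[1] flags=0010 MI?F → skip
[2] flags=0010 LS?F → skip
[3] flags=0010 LS?F → skip
[4] flags=0011 → (cmp)
[5] flags=0011 GE?F → skip
[6] flags=0011 VS?T → r1=0x0e
[7] flags=0011 LE?T → r3=0xed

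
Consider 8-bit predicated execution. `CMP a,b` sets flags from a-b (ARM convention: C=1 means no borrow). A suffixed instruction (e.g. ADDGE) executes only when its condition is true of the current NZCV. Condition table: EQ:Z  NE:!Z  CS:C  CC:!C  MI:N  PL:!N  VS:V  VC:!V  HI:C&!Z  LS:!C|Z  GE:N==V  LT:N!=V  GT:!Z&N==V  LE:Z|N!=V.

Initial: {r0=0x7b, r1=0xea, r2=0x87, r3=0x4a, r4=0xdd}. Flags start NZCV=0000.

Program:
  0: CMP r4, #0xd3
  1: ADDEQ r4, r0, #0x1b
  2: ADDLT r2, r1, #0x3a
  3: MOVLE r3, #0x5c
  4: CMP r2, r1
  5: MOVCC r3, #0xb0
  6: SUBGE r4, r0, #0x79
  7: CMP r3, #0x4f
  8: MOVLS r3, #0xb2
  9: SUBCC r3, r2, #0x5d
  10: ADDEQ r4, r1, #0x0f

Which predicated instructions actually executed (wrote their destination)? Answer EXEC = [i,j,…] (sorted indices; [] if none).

0: ✓ CMP  NZCV=0010
1: · ADDEQ
2: · ADDLT
3: · MOVLE
4: ✓ CMP  NZCV=1000
5: ✓ MOVCC  r3←0xb0
6: · SUBGE
7: ✓ CMP  NZCV=0011
8: · MOVLS
9: · SUBCC
10: · ADDEQ

EXEC = [5]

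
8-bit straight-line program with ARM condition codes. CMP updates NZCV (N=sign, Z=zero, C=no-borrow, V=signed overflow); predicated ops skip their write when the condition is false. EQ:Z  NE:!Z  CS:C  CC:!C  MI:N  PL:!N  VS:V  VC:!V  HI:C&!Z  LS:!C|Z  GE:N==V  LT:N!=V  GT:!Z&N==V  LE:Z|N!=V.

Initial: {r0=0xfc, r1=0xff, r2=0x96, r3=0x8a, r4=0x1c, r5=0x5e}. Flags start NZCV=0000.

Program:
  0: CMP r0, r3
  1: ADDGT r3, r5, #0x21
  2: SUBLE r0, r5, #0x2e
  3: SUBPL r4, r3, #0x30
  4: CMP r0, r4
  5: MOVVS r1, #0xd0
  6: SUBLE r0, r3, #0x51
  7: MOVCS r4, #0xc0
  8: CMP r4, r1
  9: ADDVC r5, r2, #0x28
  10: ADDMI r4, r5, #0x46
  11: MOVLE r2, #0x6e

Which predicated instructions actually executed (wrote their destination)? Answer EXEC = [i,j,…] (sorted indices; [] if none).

EXEC = [1,3,6,7,9,10,11]

[0] flags=0010 → (cmp)
[1] flags=0010 GT?T → r3=0x7f
[2] flags=0010 LE?F → skip
[3] flags=0010 PL?T → r4=0x4f
[4] flags=1010 → (cmp)
[5] flags=1010 VS?F → skip
[6] flags=1010 LE?T → r0=0x2e
[7] flags=1010 CS?T → r4=0xc0
[8] flags=1000 → (cmp)
[9] flags=1000 VC?T → r5=0xbe
[10] flags=1000 MI?T → r4=0x04
[11] flags=1000 LE?T → r2=0x6e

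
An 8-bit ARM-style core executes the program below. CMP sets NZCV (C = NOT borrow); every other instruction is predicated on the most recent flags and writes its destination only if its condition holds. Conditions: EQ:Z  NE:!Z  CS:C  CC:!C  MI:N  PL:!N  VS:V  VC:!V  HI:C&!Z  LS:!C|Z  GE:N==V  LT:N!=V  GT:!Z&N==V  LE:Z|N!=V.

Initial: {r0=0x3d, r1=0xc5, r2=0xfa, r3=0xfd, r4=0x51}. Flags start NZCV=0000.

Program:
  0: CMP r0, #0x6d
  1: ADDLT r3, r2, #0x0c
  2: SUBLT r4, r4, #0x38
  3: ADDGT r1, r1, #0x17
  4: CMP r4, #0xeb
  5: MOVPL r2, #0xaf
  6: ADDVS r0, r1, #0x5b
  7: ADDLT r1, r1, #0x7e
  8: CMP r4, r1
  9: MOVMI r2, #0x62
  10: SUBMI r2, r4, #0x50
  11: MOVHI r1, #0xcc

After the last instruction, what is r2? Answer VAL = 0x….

[0] flags=1000 → (cmp)
[1] flags=1000 LT?T → r3=0x06
[2] flags=1000 LT?T → r4=0x19
[3] flags=1000 GT?F → skip
[4] flags=0000 → (cmp)
[5] flags=0000 PL?T → r2=0xaf
[6] flags=0000 VS?F → skip
[7] flags=0000 LT?F → skip
[8] flags=0000 → (cmp)
[9] flags=0000 MI?F → skip
[10] flags=0000 MI?F → skip
[11] flags=0000 HI?F → skip

VAL = 0xaf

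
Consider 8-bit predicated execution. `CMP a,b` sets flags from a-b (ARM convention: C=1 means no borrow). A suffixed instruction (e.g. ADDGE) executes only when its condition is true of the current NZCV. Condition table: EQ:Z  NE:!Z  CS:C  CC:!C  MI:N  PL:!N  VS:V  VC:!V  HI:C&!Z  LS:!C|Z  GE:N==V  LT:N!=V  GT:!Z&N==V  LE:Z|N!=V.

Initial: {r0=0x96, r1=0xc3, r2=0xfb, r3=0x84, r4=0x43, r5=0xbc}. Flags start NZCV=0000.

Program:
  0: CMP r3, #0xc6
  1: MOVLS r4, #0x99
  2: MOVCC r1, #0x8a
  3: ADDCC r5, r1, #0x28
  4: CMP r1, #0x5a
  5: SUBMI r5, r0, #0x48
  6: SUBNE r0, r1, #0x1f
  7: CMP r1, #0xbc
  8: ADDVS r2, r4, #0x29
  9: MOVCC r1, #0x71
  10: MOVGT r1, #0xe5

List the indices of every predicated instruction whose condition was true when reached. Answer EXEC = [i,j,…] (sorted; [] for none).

[0] flags=1000 → (cmp)
[1] flags=1000 LS?T → r4=0x99
[2] flags=1000 CC?T → r1=0x8a
[3] flags=1000 CC?T → r5=0xb2
[4] flags=0011 → (cmp)
[5] flags=0011 MI?F → skip
[6] flags=0011 NE?T → r0=0x6b
[7] flags=1000 → (cmp)
[8] flags=1000 VS?F → skip
[9] flags=1000 CC?T → r1=0x71
[10] flags=1000 GT?F → skip

EXEC = [1,2,3,6,9]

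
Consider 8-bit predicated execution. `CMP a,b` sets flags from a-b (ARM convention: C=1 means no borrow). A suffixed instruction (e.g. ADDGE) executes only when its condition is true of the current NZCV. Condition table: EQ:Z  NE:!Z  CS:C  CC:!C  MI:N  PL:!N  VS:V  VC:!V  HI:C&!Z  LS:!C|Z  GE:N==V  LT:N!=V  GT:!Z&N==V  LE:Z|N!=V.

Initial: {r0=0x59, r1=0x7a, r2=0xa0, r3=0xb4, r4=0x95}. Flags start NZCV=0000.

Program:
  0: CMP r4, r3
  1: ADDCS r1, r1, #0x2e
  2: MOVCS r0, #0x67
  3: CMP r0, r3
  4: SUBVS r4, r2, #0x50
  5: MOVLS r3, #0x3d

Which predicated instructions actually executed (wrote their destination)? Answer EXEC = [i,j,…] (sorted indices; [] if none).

0: ✓ CMP  NZCV=1000
1: · ADDCS
2: · MOVCS
3: ✓ CMP  NZCV=1001
4: ✓ SUBVS  r4←0x50
5: ✓ MOVLS  r3←0x3d

EXEC = [4,5]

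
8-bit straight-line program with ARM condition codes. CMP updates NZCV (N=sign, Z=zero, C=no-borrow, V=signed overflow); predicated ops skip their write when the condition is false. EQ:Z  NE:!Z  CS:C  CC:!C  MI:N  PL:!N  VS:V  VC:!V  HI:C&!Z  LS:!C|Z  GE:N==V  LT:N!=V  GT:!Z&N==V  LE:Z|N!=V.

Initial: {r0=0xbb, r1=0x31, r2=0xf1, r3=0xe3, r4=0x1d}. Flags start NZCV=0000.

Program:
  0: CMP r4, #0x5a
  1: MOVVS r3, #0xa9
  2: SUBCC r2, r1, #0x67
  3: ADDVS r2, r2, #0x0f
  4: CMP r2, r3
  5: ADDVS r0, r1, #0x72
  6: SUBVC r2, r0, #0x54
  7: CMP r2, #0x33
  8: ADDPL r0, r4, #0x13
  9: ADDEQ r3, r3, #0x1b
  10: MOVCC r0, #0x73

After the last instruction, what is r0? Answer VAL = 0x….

VAL = 0x30

0: ✓ CMP  NZCV=1000
1: · MOVVS
2: ✓ SUBCC  r2←0xca
3: · ADDVS
4: ✓ CMP  NZCV=1000
5: · ADDVS
6: ✓ SUBVC  r2←0x67
7: ✓ CMP  NZCV=0010
8: ✓ ADDPL  r0←0x30
9: · ADDEQ
10: · MOVCC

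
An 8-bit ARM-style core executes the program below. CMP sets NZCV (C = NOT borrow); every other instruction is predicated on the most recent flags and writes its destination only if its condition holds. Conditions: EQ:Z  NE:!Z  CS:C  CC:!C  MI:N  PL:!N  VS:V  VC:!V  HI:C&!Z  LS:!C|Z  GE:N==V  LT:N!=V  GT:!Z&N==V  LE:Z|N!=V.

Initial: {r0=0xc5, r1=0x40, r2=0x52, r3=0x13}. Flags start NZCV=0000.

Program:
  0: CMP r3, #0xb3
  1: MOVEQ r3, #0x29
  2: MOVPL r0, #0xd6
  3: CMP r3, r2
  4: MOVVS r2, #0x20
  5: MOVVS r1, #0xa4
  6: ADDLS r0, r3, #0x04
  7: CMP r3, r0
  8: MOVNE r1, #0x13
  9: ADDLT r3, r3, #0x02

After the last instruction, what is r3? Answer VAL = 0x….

0: ✓ CMP  NZCV=0000
1: · MOVEQ
2: ✓ MOVPL  r0←0xd6
3: ✓ CMP  NZCV=1000
4: · MOVVS
5: · MOVVS
6: ✓ ADDLS  r0←0x17
7: ✓ CMP  NZCV=1000
8: ✓ MOVNE  r1←0x13
9: ✓ ADDLT  r3←0x15

VAL = 0x15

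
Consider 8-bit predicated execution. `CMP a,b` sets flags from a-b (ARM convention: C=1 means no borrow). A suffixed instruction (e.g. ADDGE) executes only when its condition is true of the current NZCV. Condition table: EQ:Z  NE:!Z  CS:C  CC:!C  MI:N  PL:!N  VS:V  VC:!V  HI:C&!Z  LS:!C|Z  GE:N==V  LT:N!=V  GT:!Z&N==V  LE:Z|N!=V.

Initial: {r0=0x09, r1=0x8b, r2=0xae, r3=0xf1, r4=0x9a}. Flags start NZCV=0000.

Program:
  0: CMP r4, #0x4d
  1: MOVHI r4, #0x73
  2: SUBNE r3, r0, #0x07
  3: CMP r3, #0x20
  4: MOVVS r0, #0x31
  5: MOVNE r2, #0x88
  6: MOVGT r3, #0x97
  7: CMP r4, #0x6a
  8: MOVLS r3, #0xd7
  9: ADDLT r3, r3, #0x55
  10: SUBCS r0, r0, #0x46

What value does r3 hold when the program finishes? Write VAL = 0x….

VAL = 0x02

0: ✓ CMP  NZCV=0011
1: ✓ MOVHI  r4←0x73
2: ✓ SUBNE  r3←0x02
3: ✓ CMP  NZCV=1000
4: · MOVVS
5: ✓ MOVNE  r2←0x88
6: · MOVGT
7: ✓ CMP  NZCV=0010
8: · MOVLS
9: · ADDLT
10: ✓ SUBCS  r0←0xc3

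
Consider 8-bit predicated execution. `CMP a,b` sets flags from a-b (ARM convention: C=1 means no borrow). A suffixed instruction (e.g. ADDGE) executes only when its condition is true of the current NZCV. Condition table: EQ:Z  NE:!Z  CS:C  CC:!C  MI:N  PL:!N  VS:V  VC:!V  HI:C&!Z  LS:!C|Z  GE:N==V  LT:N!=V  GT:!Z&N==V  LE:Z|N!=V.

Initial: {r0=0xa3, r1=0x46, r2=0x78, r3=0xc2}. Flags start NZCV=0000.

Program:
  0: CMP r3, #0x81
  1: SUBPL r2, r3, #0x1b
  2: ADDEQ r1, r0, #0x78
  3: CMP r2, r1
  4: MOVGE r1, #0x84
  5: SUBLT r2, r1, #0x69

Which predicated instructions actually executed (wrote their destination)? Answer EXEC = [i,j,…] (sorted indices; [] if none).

EXEC = [1,5]

0: ✓ CMP  NZCV=0010
1: ✓ SUBPL  r2←0xa7
2: · ADDEQ
3: ✓ CMP  NZCV=0011
4: · MOVGE
5: ✓ SUBLT  r2←0xdd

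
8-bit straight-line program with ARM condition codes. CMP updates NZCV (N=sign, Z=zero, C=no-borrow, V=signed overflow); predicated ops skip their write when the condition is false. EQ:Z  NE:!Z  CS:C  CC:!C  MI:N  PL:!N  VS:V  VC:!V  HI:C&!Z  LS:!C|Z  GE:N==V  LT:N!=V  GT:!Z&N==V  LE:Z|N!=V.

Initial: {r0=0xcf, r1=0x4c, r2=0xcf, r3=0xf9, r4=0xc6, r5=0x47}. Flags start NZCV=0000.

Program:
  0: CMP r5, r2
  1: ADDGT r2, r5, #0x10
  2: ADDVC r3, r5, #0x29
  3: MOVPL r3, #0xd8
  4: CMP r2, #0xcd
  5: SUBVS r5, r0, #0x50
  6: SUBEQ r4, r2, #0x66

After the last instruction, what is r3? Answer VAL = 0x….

[0] flags=0000 → (cmp)
[1] flags=0000 GT?T → r2=0x57
[2] flags=0000 VC?T → r3=0x70
[3] flags=0000 PL?T → r3=0xd8
[4] flags=1001 → (cmp)
[5] flags=1001 VS?T → r5=0x7f
[6] flags=1001 EQ?F → skip

VAL = 0xd8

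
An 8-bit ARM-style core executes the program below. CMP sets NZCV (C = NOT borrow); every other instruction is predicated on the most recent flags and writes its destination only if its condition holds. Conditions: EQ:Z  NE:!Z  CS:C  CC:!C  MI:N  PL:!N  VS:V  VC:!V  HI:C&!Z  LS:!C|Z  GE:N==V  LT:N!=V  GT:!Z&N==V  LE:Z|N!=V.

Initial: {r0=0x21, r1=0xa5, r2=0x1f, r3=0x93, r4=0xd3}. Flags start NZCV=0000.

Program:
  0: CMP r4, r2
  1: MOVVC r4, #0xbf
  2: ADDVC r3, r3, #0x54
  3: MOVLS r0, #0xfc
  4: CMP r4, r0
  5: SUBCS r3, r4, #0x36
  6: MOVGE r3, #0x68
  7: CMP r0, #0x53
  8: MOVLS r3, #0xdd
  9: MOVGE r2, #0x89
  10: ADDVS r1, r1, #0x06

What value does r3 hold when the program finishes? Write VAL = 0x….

[0] flags=1010 → (cmp)
[1] flags=1010 VC?T → r4=0xbf
[2] flags=1010 VC?T → r3=0xe7
[3] flags=1010 LS?F → skip
[4] flags=1010 → (cmp)
[5] flags=1010 CS?T → r3=0x89
[6] flags=1010 GE?F → skip
[7] flags=1000 → (cmp)
[8] flags=1000 LS?T → r3=0xdd
[9] flags=1000 GE?F → skip
[10] flags=1000 VS?F → skip

VAL = 0xdd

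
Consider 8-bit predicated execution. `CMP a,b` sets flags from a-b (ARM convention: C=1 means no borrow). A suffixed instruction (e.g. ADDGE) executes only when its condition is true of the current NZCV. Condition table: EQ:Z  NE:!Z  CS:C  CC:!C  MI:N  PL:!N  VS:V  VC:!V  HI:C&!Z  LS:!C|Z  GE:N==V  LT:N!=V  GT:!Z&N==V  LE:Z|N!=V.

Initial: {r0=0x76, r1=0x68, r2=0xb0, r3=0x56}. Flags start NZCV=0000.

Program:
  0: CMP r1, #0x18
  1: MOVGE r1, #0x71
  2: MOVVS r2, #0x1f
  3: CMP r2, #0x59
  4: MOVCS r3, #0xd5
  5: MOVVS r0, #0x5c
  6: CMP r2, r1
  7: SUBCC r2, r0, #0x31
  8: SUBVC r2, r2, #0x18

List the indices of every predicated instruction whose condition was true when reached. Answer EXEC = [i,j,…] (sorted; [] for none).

EXEC = [1,4,5]

0: ✓ CMP  NZCV=0010
1: ✓ MOVGE  r1←0x71
2: · MOVVS
3: ✓ CMP  NZCV=0011
4: ✓ MOVCS  r3←0xd5
5: ✓ MOVVS  r0←0x5c
6: ✓ CMP  NZCV=0011
7: · SUBCC
8: · SUBVC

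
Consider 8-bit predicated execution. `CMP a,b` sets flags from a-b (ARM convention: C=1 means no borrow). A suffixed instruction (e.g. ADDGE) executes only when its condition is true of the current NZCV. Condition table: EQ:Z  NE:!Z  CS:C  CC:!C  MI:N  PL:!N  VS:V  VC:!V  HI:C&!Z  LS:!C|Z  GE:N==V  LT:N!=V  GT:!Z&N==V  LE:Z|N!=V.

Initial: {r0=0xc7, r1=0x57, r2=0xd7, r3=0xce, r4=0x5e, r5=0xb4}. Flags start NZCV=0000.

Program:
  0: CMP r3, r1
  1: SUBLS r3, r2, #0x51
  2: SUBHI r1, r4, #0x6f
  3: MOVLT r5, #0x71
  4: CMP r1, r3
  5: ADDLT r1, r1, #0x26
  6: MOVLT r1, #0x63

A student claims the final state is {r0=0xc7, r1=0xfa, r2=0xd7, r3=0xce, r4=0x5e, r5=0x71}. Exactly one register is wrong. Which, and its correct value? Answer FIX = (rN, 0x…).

FIX = (r1, 0xef)

[0] flags=0011 → (cmp)
[1] flags=0011 LS?F → skip
[2] flags=0011 HI?T → r1=0xef
[3] flags=0011 LT?T → r5=0x71
[4] flags=0010 → (cmp)
[5] flags=0010 LT?F → skip
[6] flags=0010 LT?F → skip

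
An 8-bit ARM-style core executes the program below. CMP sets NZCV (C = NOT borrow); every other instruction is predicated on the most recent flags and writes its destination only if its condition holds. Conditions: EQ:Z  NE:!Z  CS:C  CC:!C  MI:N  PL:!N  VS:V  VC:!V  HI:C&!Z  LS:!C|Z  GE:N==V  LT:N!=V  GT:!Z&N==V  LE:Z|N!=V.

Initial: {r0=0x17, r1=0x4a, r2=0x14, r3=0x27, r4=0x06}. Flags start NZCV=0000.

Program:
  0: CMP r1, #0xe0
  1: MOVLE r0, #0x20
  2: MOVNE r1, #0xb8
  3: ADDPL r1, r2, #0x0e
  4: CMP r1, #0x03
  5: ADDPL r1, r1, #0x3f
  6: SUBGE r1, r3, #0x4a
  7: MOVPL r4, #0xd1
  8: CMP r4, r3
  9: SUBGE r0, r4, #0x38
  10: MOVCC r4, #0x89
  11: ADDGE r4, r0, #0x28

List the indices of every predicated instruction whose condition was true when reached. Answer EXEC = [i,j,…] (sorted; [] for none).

EXEC = [2,3,5,6,7]

[0] flags=0000 → (cmp)
[1] flags=0000 LE?F → skip
[2] flags=0000 NE?T → r1=0xb8
[3] flags=0000 PL?T → r1=0x22
[4] flags=0010 → (cmp)
[5] flags=0010 PL?T → r1=0x61
[6] flags=0010 GE?T → r1=0xdd
[7] flags=0010 PL?T → r4=0xd1
[8] flags=1010 → (cmp)
[9] flags=1010 GE?F → skip
[10] flags=1010 CC?F → skip
[11] flags=1010 GE?F → skip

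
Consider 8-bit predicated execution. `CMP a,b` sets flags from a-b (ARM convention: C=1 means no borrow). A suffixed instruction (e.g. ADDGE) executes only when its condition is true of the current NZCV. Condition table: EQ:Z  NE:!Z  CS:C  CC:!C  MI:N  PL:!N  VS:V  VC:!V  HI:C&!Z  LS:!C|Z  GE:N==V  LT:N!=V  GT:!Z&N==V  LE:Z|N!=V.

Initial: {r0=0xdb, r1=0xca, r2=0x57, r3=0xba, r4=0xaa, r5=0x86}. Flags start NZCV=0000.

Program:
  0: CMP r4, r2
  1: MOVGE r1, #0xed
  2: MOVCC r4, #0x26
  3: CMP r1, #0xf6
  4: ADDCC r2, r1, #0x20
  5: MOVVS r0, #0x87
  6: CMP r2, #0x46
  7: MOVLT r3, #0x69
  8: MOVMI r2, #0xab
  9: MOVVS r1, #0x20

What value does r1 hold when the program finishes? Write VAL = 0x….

VAL = 0xca

0: ✓ CMP  NZCV=0011
1: · MOVGE
2: · MOVCC
3: ✓ CMP  NZCV=1000
4: ✓ ADDCC  r2←0xea
5: · MOVVS
6: ✓ CMP  NZCV=1010
7: ✓ MOVLT  r3←0x69
8: ✓ MOVMI  r2←0xab
9: · MOVVS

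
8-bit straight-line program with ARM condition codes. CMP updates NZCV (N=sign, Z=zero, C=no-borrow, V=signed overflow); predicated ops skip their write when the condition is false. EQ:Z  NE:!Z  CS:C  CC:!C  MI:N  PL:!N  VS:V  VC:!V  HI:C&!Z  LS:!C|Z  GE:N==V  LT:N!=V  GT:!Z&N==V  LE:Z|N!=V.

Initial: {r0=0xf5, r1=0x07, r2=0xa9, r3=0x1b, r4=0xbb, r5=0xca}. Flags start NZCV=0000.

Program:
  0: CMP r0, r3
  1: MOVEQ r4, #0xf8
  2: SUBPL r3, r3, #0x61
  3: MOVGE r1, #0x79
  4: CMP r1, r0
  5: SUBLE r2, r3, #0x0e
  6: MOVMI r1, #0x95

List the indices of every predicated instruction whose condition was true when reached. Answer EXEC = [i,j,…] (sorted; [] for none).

EXEC = []

[0] flags=1010 → (cmp)
[1] flags=1010 EQ?F → skip
[2] flags=1010 PL?F → skip
[3] flags=1010 GE?F → skip
[4] flags=0000 → (cmp)
[5] flags=0000 LE?F → skip
[6] flags=0000 MI?F → skip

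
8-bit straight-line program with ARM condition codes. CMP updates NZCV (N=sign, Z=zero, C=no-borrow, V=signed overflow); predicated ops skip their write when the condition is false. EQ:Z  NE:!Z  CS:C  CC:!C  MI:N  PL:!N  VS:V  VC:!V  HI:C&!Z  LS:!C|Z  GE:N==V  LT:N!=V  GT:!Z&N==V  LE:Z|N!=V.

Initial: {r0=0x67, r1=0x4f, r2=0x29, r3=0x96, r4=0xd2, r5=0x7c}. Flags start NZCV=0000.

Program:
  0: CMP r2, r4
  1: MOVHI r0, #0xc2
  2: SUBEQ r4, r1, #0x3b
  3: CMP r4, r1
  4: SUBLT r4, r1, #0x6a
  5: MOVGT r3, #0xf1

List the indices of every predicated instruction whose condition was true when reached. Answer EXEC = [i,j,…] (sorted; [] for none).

EXEC = [4]

0: ✓ CMP  NZCV=0000
1: · MOVHI
2: · SUBEQ
3: ✓ CMP  NZCV=1010
4: ✓ SUBLT  r4←0xe5
5: · MOVGT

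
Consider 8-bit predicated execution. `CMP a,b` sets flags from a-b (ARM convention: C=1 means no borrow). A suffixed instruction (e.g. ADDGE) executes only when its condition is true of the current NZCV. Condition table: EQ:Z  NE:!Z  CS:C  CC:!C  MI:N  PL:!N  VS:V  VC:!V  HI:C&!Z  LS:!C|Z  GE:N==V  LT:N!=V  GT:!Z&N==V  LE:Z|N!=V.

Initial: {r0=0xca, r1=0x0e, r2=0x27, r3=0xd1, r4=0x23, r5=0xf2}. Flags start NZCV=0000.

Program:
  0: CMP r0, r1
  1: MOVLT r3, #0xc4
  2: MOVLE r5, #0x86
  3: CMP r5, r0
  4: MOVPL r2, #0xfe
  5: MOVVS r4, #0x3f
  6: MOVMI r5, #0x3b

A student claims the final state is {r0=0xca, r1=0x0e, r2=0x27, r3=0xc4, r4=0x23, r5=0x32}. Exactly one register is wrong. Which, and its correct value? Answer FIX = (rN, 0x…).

0: ✓ CMP  NZCV=1010
1: ✓ MOVLT  r3←0xc4
2: ✓ MOVLE  r5←0x86
3: ✓ CMP  NZCV=1000
4: · MOVPL
5: · MOVVS
6: ✓ MOVMI  r5←0x3b

FIX = (r5, 0x3b)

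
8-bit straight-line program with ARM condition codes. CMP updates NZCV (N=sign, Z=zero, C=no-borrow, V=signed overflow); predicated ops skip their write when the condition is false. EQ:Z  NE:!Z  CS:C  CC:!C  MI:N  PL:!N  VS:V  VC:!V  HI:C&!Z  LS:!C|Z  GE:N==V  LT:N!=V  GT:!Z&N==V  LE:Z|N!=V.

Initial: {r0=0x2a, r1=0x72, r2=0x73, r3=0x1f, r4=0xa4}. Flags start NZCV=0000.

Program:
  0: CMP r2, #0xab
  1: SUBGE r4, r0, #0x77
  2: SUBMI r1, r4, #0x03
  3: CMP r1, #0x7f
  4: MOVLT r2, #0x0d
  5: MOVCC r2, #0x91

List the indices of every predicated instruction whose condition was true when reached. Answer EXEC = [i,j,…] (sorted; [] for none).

EXEC = [1,2,4]

0: ✓ CMP  NZCV=1001
1: ✓ SUBGE  r4←0xb3
2: ✓ SUBMI  r1←0xb0
3: ✓ CMP  NZCV=0011
4: ✓ MOVLT  r2←0x0d
5: · MOVCC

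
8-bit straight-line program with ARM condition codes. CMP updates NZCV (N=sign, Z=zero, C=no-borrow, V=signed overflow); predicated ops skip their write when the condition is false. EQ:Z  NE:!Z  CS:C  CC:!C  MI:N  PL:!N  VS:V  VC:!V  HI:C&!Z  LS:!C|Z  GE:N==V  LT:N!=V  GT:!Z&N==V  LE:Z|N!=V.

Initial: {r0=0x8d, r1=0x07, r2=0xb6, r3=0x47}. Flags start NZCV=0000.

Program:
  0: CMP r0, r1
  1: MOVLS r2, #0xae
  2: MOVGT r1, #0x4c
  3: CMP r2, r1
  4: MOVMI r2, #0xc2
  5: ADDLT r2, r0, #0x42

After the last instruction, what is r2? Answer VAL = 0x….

[0] flags=1010 → (cmp)
[1] flags=1010 LS?F → skip
[2] flags=1010 GT?F → skip
[3] flags=1010 → (cmp)
[4] flags=1010 MI?T → r2=0xc2
[5] flags=1010 LT?T → r2=0xcf

VAL = 0xcf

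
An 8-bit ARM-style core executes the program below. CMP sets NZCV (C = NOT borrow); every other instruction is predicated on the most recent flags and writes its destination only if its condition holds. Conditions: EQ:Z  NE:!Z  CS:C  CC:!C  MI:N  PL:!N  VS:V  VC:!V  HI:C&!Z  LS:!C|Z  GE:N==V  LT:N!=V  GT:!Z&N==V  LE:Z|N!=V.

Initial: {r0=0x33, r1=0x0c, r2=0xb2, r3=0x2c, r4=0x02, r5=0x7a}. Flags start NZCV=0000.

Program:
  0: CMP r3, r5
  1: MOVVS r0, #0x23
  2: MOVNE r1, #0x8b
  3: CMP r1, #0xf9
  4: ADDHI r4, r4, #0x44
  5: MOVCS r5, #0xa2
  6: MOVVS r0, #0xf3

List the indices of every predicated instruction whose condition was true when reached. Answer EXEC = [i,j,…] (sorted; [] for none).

[0] flags=1000 → (cmp)
[1] flags=1000 VS?F → skip
[2] flags=1000 NE?T → r1=0x8b
[3] flags=1000 → (cmp)
[4] flags=1000 HI?F → skip
[5] flags=1000 CS?F → skip
[6] flags=1000 VS?F → skip

EXEC = [2]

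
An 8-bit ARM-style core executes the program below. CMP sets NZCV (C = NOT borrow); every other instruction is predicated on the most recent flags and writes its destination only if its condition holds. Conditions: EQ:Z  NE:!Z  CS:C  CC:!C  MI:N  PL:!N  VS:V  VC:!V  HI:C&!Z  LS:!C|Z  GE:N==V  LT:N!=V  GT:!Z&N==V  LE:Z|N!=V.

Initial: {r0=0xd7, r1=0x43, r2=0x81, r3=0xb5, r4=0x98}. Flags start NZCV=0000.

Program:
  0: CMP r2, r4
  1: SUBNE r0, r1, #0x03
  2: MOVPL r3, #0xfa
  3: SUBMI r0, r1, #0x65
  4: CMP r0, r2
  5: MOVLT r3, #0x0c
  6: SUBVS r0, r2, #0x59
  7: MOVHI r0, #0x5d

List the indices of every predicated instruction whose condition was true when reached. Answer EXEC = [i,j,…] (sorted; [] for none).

EXEC = [1,3,7]

0: ✓ CMP  NZCV=1000
1: ✓ SUBNE  r0←0x40
2: · MOVPL
3: ✓ SUBMI  r0←0xde
4: ✓ CMP  NZCV=0010
5: · MOVLT
6: · SUBVS
7: ✓ MOVHI  r0←0x5d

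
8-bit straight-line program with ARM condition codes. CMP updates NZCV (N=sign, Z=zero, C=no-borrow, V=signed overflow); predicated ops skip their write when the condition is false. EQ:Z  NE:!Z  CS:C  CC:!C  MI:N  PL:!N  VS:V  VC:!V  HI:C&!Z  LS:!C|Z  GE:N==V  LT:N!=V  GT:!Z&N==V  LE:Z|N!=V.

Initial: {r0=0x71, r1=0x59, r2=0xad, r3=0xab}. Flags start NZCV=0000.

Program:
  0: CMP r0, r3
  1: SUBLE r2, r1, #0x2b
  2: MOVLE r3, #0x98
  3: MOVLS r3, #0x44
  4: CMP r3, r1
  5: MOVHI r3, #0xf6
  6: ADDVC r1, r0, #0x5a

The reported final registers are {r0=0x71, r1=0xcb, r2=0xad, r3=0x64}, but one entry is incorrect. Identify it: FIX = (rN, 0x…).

FIX = (r3, 0x44)

[0] flags=1001 → (cmp)
[1] flags=1001 LE?F → skip
[2] flags=1001 LE?F → skip
[3] flags=1001 LS?T → r3=0x44
[4] flags=1000 → (cmp)
[5] flags=1000 HI?F → skip
[6] flags=1000 VC?T → r1=0xcb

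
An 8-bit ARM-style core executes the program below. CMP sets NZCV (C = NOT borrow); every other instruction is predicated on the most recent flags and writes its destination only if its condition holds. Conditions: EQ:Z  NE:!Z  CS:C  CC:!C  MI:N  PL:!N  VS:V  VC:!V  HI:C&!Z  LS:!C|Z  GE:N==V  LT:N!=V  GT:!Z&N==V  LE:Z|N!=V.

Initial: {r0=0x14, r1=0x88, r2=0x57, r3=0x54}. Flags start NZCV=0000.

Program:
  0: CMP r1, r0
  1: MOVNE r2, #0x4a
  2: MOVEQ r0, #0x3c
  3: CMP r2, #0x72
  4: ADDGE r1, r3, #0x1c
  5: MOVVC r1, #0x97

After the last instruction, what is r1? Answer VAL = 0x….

VAL = 0x97

0: ✓ CMP  NZCV=0011
1: ✓ MOVNE  r2←0x4a
2: · MOVEQ
3: ✓ CMP  NZCV=1000
4: · ADDGE
5: ✓ MOVVC  r1←0x97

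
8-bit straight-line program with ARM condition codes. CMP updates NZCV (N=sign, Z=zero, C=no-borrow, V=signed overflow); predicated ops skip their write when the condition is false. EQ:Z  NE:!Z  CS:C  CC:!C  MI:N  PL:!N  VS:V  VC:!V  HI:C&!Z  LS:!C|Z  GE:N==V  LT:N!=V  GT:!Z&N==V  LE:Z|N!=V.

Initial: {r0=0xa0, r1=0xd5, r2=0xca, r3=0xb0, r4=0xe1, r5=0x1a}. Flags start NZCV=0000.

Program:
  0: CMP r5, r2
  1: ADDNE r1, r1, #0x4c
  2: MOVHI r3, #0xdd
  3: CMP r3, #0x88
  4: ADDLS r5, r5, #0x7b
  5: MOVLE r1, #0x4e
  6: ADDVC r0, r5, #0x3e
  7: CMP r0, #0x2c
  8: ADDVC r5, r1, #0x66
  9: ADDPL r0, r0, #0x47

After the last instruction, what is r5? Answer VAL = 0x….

[0] flags=0000 → (cmp)
[1] flags=0000 NE?T → r1=0x21
[2] flags=0000 HI?F → skip
[3] flags=0010 → (cmp)
[4] flags=0010 LS?F → skip
[5] flags=0010 LE?F → skip
[6] flags=0010 VC?T → r0=0x58
[7] flags=0010 → (cmp)
[8] flags=0010 VC?T → r5=0x87
[9] flags=0010 PL?T → r0=0x9f

VAL = 0x87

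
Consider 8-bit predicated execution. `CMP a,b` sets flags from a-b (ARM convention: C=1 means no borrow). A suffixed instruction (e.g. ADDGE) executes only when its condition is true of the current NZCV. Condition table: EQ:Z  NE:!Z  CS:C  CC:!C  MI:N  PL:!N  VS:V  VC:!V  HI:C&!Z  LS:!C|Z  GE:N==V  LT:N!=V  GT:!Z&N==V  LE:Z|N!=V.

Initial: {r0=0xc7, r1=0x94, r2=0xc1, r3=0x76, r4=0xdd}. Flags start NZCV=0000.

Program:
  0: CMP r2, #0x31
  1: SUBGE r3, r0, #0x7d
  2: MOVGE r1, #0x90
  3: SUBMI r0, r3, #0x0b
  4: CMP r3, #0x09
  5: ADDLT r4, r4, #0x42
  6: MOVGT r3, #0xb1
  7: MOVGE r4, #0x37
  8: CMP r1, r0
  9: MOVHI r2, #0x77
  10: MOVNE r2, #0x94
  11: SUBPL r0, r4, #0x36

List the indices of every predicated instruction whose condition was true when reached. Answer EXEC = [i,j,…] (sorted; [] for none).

EXEC = [3,6,7,9,10,11]

0: ✓ CMP  NZCV=1010
1: · SUBGE
2: · MOVGE
3: ✓ SUBMI  r0←0x6b
4: ✓ CMP  NZCV=0010
5: · ADDLT
6: ✓ MOVGT  r3←0xb1
7: ✓ MOVGE  r4←0x37
8: ✓ CMP  NZCV=0011
9: ✓ MOVHI  r2←0x77
10: ✓ MOVNE  r2←0x94
11: ✓ SUBPL  r0←0x01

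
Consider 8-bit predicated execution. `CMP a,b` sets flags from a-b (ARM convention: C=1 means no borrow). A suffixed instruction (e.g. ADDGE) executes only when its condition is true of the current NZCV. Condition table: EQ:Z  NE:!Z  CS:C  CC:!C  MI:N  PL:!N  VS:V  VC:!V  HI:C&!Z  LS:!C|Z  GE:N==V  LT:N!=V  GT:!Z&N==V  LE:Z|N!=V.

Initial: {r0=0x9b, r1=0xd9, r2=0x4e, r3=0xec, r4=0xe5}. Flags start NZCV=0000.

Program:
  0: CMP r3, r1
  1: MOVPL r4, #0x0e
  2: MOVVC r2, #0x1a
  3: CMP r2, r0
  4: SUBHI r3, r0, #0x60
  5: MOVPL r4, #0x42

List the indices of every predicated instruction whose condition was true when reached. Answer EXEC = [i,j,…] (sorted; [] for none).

0: ✓ CMP  NZCV=0010
1: ✓ MOVPL  r4←0x0e
2: ✓ MOVVC  r2←0x1a
3: ✓ CMP  NZCV=0000
4: · SUBHI
5: ✓ MOVPL  r4←0x42

EXEC = [1,2,5]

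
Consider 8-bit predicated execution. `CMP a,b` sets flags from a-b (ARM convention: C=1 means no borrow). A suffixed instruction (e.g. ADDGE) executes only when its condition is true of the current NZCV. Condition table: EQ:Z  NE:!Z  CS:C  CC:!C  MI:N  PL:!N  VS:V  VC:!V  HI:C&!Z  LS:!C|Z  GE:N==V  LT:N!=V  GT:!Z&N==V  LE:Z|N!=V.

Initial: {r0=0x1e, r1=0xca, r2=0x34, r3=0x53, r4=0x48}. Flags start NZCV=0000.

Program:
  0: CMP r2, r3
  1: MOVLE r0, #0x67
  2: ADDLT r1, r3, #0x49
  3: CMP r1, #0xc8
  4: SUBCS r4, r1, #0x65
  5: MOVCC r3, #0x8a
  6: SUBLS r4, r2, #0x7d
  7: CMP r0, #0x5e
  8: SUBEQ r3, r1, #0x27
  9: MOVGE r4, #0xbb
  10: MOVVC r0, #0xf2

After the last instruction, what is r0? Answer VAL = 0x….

[0] flags=1000 → (cmp)
[1] flags=1000 LE?T → r0=0x67
[2] flags=1000 LT?T → r1=0x9c
[3] flags=1000 → (cmp)
[4] flags=1000 CS?F → skip
[5] flags=1000 CC?T → r3=0x8a
[6] flags=1000 LS?T → r4=0xb7
[7] flags=0010 → (cmp)
[8] flags=0010 EQ?F → skip
[9] flags=0010 GE?T → r4=0xbb
[10] flags=0010 VC?T → r0=0xf2

VAL = 0xf2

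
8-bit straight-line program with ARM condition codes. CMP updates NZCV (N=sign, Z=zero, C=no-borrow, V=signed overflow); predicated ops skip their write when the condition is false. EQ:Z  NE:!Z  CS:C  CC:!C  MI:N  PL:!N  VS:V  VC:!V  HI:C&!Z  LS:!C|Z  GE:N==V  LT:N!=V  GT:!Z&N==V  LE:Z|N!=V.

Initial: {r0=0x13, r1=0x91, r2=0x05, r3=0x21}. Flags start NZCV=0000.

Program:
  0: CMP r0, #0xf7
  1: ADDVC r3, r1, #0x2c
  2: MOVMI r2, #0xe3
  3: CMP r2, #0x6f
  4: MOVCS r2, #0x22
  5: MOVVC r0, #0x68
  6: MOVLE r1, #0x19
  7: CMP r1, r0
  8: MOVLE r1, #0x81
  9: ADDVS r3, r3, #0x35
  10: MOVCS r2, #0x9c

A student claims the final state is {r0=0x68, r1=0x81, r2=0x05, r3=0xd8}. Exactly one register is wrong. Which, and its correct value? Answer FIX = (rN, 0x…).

[0] flags=0000 → (cmp)
[1] flags=0000 VC?T → r3=0xbd
[2] flags=0000 MI?F → skip
[3] flags=1000 → (cmp)
[4] flags=1000 CS?F → skip
[5] flags=1000 VC?T → r0=0x68
[6] flags=1000 LE?T → r1=0x19
[7] flags=1000 → (cmp)
[8] flags=1000 LE?T → r1=0x81
[9] flags=1000 VS?F → skip
[10] flags=1000 CS?F → skip

FIX = (r3, 0xbd)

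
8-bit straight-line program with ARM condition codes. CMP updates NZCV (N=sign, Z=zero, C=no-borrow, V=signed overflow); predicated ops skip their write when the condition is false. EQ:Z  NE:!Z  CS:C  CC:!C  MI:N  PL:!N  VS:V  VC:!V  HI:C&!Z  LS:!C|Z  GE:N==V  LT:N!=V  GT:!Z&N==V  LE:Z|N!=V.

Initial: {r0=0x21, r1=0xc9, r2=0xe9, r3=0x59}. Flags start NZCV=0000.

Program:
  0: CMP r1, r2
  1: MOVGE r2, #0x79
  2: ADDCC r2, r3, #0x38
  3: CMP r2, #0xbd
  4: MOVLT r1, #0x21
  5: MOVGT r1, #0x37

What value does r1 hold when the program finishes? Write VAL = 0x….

[0] flags=1000 → (cmp)
[1] flags=1000 GE?F → skip
[2] flags=1000 CC?T → r2=0x91
[3] flags=1000 → (cmp)
[4] flags=1000 LT?T → r1=0x21
[5] flags=1000 GT?F → skip

VAL = 0x21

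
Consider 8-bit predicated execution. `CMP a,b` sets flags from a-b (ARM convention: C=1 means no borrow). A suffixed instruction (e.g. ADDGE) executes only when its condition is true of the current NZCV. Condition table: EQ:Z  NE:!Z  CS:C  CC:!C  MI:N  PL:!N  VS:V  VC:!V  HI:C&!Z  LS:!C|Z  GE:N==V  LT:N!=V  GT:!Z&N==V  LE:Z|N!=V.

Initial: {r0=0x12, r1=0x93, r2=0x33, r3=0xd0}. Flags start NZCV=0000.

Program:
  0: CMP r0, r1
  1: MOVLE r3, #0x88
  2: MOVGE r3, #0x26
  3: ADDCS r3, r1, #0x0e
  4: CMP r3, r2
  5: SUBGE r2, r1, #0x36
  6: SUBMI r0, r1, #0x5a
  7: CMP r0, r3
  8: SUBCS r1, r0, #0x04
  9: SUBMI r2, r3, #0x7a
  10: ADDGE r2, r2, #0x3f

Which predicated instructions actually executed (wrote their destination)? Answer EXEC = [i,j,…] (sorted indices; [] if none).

EXEC = [2,6,8,10]

0: ✓ CMP  NZCV=0000
1: · MOVLE
2: ✓ MOVGE  r3←0x26
3: · ADDCS
4: ✓ CMP  NZCV=1000
5: · SUBGE
6: ✓ SUBMI  r0←0x39
7: ✓ CMP  NZCV=0010
8: ✓ SUBCS  r1←0x35
9: · SUBMI
10: ✓ ADDGE  r2←0x72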